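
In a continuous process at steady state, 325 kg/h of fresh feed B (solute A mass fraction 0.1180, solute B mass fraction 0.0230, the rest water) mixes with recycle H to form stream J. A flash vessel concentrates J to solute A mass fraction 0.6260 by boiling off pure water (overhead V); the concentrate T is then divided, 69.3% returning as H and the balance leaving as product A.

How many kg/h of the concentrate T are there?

Overall solute A balance (none leaves overhead): solute A in fresh feed = solute A in product, i.e. 325×0.118 = (1−0.693)·T·0.626.
T = 38.35/(0.626×0.307) = 199.55 kg/h.

199.6 kg/h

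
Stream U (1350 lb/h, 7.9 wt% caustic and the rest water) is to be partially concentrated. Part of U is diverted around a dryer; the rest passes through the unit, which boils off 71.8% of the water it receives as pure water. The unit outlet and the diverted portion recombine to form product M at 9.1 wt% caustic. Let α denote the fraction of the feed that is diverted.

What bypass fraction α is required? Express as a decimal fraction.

All 1350×0.079 = 106.65 lb/h of caustic reaches M, so M = 106.65/0.091 = 1172 lb/h and vapour = 178.02 lb/h.
The evaporator receives (1−α)·1350 of feed at 0.921 water and removes 0.718 of that water:
0.718×0.921×(1−α)×1350 = 178.02
(1−α) = 178.02/892.73 = 0.1994;  α = 0.8006.

0.801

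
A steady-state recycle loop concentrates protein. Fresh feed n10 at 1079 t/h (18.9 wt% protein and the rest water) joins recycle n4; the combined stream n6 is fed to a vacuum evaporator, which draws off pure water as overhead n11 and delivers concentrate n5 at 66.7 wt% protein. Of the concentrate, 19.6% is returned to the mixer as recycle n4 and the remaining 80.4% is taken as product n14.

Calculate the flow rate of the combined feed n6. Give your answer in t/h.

1154 t/h

Overall protein balance (none leaves overhead): protein in fresh feed = protein in product, i.e. 1079×0.189 = (1−0.196)·n5·0.667.
n5 = 203.93/(0.667×0.804) = 380.28 t/h.
Recycle n4 = 0.196×380.28 = 74.535 t/h.
Combined feed n6 = 1079 + 74.535 = 1153.5 t/h.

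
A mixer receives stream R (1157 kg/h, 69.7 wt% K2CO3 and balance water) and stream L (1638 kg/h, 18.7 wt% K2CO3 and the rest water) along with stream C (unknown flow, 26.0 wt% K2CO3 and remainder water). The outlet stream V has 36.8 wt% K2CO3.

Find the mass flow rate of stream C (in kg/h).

779.4 kg/h

Let C be the unknown flow. Total out = 2795 + C.
K2CO3 balance: 1112.7 + 0.260·C = 0.368·(2795 + C)
(0.260 − 0.368)·C = 0.368×2795 − 1112.7 = -84.175
C = -84.175 / -0.108 = 779.4 kg/h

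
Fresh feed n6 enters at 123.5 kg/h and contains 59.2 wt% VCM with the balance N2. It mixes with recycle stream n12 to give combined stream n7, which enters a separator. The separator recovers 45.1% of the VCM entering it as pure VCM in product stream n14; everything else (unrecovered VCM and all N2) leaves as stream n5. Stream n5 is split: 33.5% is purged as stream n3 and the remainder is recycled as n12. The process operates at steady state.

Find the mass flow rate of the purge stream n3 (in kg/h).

71.57 kg/h

N2 enters only via n6 and leaves only via the purge: 123.5×0.408 = 0.335×(N2 in n5), and the separator passes all N2, so N2 in n7 = N2 in n5 = 150.41 kg/h.
VCM in n7: m_A = 123.5×0.592 + (1−0.335)·(1−0.451)·m_A, so m_A = 73.112/0.6349 = 115.15 kg/h.
n5 = (1−0.451)×115.15 + 150.41 = 213.63 kg/h.
Purge n3 = 0.335×213.63 = 71.566 kg/h.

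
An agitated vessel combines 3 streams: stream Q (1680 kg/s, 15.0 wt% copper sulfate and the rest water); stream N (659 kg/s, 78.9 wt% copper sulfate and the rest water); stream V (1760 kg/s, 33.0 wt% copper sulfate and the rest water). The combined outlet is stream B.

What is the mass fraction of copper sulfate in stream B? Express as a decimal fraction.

Total flow out = 1680 + 659 + 1760 = 4099 kg/s.
copper sulfate in = 1680×0.150 + 659×0.789 + 1760×0.330 = 1352.8 kg/s.
copper sulfate mass fraction in B = 1352.8/4099 = 0.330.

0.330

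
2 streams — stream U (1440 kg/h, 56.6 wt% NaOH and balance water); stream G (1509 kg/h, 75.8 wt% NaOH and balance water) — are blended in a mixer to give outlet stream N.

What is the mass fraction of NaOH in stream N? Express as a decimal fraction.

Total flow out = 1440 + 1509 = 2949 kg/h.
NaOH in = 1440×0.566 + 1509×0.758 = 1958.9 kg/h.
NaOH mass fraction in N = 1958.9/2949 = 0.6642.

0.6642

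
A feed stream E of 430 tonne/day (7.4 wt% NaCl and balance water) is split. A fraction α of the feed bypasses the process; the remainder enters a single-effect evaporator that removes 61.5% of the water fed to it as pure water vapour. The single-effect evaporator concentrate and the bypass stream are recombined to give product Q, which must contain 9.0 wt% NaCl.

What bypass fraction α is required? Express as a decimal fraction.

All 430×0.074 = 31.82 tonne/day of NaCl reaches Q, so Q = 31.82/0.090 = 353.56 tonne/day and vapour = 76.444 tonne/day.
The evaporator receives (1−α)·430 of feed at 0.926 water and removes 0.615 of that water:
0.615×0.926×(1−α)×430 = 76.444
(1−α) = 76.444/244.88 = 0.3122;  α = 0.6878.

0.688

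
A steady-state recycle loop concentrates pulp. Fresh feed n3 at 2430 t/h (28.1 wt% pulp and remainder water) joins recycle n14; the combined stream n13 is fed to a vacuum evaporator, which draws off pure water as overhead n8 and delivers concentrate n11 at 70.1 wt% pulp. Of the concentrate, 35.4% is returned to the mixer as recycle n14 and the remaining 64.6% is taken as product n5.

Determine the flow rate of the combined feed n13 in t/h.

Overall pulp balance (none leaves overhead): pulp in fresh feed = pulp in product, i.e. 2430×0.281 = (1−0.354)·n11·0.701.
n11 = 682.83/(0.701×0.646) = 1507.9 t/h.
Recycle n14 = 0.354×1507.9 = 533.78 t/h.
Combined feed n13 = 2430 + 533.78 = 2963.8 t/h.

2964 t/h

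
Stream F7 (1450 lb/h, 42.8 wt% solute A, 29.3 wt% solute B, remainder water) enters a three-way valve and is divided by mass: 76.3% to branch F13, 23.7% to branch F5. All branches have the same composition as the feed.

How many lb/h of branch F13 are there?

Branch F13 flow = 0.763×1450 = 1106.3 lb/h.

1106 lb/h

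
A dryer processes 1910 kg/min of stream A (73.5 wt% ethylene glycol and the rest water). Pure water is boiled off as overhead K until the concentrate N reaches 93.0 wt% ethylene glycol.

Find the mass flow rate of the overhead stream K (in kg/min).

ethylene glycol is conserved: 1910×0.735 = 1403.8 kg/min all reports to the concentrate.
Concentrate = 1403.8/(target fraction) = 1509.5 kg/min.
Overhead = 1910 − 1509.5 = 400.48 kg/min.

400.5 kg/min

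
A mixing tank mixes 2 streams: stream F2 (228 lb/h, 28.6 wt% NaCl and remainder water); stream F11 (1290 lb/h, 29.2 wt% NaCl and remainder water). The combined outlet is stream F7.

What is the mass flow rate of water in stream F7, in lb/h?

water out = water in = 228×0.714 + 1290×0.708 = 1076.1 lb/h.

1076 lb/h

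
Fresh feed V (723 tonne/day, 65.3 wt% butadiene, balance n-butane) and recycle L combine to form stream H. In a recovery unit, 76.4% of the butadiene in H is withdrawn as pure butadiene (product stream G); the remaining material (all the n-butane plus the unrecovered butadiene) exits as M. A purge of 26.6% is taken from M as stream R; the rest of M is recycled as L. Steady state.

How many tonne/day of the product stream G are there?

butadiene in H: m_A = 723×0.653 + (1−0.266)·(1−0.764)·m_A, so m_A = 472.12/0.8268 = 571.04 tonne/day.
Product G = 0.764×571.04 = 436.27 tonne/day.

436.3 tonne/day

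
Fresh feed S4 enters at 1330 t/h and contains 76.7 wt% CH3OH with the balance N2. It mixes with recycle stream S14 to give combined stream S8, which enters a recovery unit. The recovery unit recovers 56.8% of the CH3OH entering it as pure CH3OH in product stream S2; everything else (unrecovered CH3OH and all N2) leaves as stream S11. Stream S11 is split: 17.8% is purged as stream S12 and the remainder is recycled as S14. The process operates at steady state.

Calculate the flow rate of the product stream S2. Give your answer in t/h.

CH3OH in S8: m_A = 1330×0.767 + (1−0.178)·(1−0.568)·m_A, so m_A = 1020.1/0.6449 = 1581.8 t/h.
Product S2 = 0.568×1581.8 = 898.47 t/h.

898.5 t/h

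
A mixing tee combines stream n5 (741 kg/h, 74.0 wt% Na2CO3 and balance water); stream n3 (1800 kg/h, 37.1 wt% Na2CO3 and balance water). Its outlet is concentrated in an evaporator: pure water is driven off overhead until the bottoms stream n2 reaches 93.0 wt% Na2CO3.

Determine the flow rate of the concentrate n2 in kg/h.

Na2CO3 entering = 741×0.740 + 1800×0.371 = 1216.1 kg/h.
All Na2CO3 reports to n2, so n2 = 1216.1/0.930 = 1307.7 kg/h.

1308 kg/h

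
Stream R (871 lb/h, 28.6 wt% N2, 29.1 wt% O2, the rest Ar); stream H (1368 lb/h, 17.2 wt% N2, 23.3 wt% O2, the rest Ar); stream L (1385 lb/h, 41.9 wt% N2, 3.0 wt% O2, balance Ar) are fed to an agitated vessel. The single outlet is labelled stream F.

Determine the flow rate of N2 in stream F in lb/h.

1065 lb/h

N2 out = N2 in = 871×0.286 + 1368×0.172 + 1385×0.419 = 1064.7 lb/h.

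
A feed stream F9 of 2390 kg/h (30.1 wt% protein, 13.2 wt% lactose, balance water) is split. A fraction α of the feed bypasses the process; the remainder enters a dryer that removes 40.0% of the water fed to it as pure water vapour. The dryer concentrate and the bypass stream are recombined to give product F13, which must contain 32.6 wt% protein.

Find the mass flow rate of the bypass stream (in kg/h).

All 2390×0.301 = 719.39 kg/h of protein reaches F13, so F13 = 719.39/0.326 = 2206.7 kg/h and vapour = 183.28 kg/h.
The evaporator receives (1−α)·2390 of feed at 0.567 water and removes 0.400 of that water:
0.400×0.567×(1−α)×2390 = 183.28
(1−α) = 183.28/542.05 = 0.3381;  α = 0.6619.
Bypass flow = 0.6619×2390 = 1581.9 kg/h.

1582 kg/h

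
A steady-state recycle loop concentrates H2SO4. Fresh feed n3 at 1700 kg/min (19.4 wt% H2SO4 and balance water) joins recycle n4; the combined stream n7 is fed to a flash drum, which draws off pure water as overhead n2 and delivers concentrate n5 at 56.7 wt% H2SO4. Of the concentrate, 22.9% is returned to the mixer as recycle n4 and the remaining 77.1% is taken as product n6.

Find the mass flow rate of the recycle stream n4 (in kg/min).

172.8 kg/min

Overall H2SO4 balance (none leaves overhead): H2SO4 in fresh feed = H2SO4 in product, i.e. 1700×0.194 = (1−0.229)·n5·0.567.
n5 = 329.8/(0.567×0.771) = 754.42 kg/min.
Recycle n4 = 0.229×754.42 = 172.76 kg/min.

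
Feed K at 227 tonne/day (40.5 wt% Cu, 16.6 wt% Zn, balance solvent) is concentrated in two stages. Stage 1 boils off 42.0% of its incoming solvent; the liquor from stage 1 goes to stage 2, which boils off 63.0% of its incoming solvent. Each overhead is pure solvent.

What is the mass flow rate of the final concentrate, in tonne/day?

150.5 tonne/day

solvent in feed = 227×0.429 = 97.383 tonne/day.
After stage 1: solvent left = (1−0.420)×97.383 = 56.482; stream total = 186.1 tonne/day.
After stage 2: solvent left = (1−0.630)×56.482 = 20.898; final concentrate = 150.52 tonne/day.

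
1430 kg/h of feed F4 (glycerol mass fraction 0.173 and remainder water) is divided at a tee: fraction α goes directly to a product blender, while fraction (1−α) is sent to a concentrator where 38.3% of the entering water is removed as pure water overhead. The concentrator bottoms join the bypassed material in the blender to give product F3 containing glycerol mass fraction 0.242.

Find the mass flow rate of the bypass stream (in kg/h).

142.7 kg/h

All 1430×0.173 = 247.39 kg/h of glycerol reaches F3, so F3 = 247.39/0.242 = 1022.3 kg/h and vapour = 407.73 kg/h.
The evaporator receives (1−α)·1430 of feed at 0.827 water and removes 0.383 of that water:
0.383×0.827×(1−α)×1430 = 407.73
(1−α) = 407.73/452.94 = 0.9002;  α = 0.0998.
Bypass flow = 0.0998×1430 = 142.74 kg/h.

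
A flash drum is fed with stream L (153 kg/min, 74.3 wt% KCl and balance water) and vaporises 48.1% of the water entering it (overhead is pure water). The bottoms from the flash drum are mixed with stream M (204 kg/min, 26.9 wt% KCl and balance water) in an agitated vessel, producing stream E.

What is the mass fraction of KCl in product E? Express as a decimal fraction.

Vapour removed = 0.481×0.257×153 = 18.913 kg/min; concentrate = 134.09 kg/min.
KCl reaching the mixer = 113.68 (from concentrate) + 204×0.269 = 168.56 kg/min.
Product flow = 134.09 + 204 = 338.09 kg/min; KCl fraction = 0.4986.

0.4986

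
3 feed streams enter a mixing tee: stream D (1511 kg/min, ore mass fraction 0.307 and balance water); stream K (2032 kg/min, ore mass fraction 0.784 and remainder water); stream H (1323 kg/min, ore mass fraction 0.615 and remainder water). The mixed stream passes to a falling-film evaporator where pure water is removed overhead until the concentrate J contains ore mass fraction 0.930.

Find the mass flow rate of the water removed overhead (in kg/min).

1779 kg/min

ore entering = 1511×0.307 + 2032×0.784 + 1323×0.615 = 2870.6 kg/min.
All ore reports to J, so J = 2870.6/0.930 = 3086.7 kg/min.
Total feed = 4866 kg/min; overhead = 4866 − 3086.7 = 1779.3 kg/min.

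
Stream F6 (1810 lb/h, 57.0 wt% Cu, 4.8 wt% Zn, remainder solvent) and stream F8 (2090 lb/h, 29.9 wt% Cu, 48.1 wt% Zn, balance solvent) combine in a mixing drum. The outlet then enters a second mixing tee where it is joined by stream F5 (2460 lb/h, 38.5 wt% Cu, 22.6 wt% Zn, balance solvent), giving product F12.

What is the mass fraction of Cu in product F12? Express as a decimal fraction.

0.4094

Overall, product flow = 6360 lb/h.
Cu in = 1810×0.570 + 2090×0.299 + 2460×0.385 = 2603.7 lb/h.
Cu fraction in F12 = 0.4094.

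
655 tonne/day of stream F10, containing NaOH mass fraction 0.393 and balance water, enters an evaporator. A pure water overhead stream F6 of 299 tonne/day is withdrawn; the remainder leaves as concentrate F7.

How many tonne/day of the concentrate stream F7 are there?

356 tonne/day

Concentrate = 655 − 299 = 356 tonne/day.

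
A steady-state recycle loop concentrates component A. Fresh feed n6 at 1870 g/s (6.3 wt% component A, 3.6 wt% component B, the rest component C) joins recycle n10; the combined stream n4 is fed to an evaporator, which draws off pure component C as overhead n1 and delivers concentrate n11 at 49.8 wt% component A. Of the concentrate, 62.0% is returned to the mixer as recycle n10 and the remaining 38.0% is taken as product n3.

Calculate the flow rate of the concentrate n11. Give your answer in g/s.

Overall component A balance (none leaves overhead): component A in fresh feed = component A in product, i.e. 1870×0.063 = (1−0.620)·n11·0.498.
n11 = 117.81/(0.498×0.380) = 622.54 g/s.

622.5 g/s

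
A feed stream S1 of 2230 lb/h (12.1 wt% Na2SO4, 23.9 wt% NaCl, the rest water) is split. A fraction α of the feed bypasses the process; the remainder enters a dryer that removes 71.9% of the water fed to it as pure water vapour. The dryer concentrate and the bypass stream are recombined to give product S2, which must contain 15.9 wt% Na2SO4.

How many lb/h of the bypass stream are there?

1072 lb/h

All 2230×0.121 = 269.83 lb/h of Na2SO4 reaches S2, so S2 = 269.83/0.159 = 1697 lb/h and vapour = 532.96 lb/h.
The evaporator receives (1−α)·2230 of feed at 0.640 water and removes 0.719 of that water:
0.719×0.640×(1−α)×2230 = 532.96
(1−α) = 532.96/1026.2 = 0.5194;  α = 0.4806.
Bypass flow = 0.4806×2230 = 1071.8 lb/h.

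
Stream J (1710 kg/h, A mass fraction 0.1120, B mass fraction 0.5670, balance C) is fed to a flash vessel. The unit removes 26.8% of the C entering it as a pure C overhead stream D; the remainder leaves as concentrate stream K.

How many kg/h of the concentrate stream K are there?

1563 kg/h

C entering = 1710×0.321 = 548.91 kg/h; overhead removed = 0.268×548.91 = 147.11 kg/h.
Concentrate = 1710 − 147.11 = 1562.9 kg/h.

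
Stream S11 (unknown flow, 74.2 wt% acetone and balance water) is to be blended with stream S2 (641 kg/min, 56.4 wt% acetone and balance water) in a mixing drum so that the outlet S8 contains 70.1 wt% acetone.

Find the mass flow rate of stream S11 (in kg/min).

Let S11 be the unknown flow. Total out = 641 + S11.
acetone balance: 361.52 + 0.742·S11 = 0.701·(641 + S11)
(0.742 − 0.701)·S11 = 0.701×641 − 361.52 = 87.817
S11 = 87.817 / 0.041 = 2141.9 kg/min

2142 kg/min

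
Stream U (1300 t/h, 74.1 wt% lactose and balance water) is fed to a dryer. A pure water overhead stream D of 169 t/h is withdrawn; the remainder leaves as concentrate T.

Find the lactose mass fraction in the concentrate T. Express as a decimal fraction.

0.852

lactose is not removed: 1300×0.741 = 963.3 t/h of lactose enters T.
Concentrate = 1300 − 169 = 1131 t/h.
Mass fraction = 963.3/1131 = 0.852.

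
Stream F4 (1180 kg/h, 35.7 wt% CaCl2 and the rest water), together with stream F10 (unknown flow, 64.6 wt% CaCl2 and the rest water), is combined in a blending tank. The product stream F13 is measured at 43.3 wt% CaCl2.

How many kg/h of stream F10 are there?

421 kg/h

Let F10 be the unknown flow. Total out = 1180 + F10.
CaCl2 balance: 421.26 + 0.646·F10 = 0.433·(1180 + F10)
(0.646 − 0.433)·F10 = 0.433×1180 − 421.26 = 89.68
F10 = 89.68 / 0.213 = 421.03 kg/h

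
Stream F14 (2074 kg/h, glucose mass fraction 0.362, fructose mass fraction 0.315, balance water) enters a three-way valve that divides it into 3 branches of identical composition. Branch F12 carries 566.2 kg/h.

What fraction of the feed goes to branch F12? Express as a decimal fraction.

0.273

Fraction to F12 = 566.2/2074 = 0.2730.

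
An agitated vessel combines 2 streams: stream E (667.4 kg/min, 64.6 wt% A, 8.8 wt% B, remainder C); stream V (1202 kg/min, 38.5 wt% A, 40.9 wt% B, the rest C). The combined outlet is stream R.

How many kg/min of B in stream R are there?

550.3 kg/min

B out = B in = 667.4×0.088 + 1202×0.409 = 550.35 kg/min.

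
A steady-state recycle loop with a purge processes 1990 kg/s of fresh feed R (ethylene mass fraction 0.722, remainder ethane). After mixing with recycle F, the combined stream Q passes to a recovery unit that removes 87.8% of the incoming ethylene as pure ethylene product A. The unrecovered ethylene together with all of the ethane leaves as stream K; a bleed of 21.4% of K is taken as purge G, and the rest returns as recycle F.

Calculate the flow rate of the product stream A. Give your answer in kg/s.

1395 kg/s

ethylene in Q: m_A = 1990×0.722 + (1−0.214)·(1−0.878)·m_A, so m_A = 1436.8/0.9041 = 1589.2 kg/s.
Product A = 0.878×1589.2 = 1395.3 kg/s.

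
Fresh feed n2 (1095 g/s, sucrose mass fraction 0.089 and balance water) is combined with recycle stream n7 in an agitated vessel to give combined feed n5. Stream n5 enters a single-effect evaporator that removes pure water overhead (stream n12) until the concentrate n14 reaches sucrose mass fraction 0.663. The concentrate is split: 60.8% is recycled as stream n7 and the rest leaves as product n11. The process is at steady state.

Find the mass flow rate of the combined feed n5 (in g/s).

Overall sucrose balance (none leaves overhead): sucrose in fresh feed = sucrose in product, i.e. 1095×0.089 = (1−0.608)·n14·0.663.
n14 = 97.455/(0.663×0.392) = 374.98 g/s.
Recycle n7 = 0.608×374.98 = 227.99 g/s.
Combined feed n5 = 1095 + 227.99 = 1323 g/s.

1323 g/s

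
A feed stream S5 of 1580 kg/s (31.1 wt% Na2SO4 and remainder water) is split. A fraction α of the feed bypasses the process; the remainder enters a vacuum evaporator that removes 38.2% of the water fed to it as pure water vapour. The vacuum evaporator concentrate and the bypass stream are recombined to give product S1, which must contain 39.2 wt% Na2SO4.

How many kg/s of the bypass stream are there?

All 1580×0.311 = 491.38 kg/s of Na2SO4 reaches S1, so S1 = 491.38/0.392 = 1253.5 kg/s and vapour = 326.48 kg/s.
The evaporator receives (1−α)·1580 of feed at 0.689 water and removes 0.382 of that water:
0.382×0.689×(1−α)×1580 = 326.48
(1−α) = 326.48/415.85 = 0.7851;  α = 0.2149.
Bypass flow = 0.2149×1580 = 339.57 kg/s.

339.6 kg/s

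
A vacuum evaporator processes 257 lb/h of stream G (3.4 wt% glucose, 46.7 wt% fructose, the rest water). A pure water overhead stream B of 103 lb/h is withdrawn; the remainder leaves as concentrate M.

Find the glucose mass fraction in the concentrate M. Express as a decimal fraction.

0.057

glucose is not removed: 257×0.034 = 8.738 lb/h of glucose enters M.
Concentrate = 257 − 103 = 154 lb/h.
Mass fraction = 8.738/154 = 0.057.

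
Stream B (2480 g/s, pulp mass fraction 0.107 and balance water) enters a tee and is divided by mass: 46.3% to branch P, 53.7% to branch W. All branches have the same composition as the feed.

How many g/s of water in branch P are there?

1025 g/s

Branch P total = 0.463×2480 = 1148.2 g/s.
water in P = 0.893×1148.2 = 1025.4 g/s.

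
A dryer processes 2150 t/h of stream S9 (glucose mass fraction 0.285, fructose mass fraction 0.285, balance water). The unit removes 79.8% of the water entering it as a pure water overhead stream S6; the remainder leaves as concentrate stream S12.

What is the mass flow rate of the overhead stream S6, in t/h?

737.8 t/h

water entering = 2150×0.430 = 924.5 t/h; overhead removed = 0.798×924.5 = 737.75 t/h.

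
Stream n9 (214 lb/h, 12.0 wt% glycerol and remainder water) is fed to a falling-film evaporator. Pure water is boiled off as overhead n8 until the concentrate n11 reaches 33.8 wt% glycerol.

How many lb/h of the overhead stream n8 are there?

138 lb/h

glycerol is conserved: 214×0.120 = 25.68 lb/h all reports to the concentrate.
Concentrate = 25.68/(target fraction) = 75.976 lb/h.
Overhead = 214 − 75.976 = 138.02 lb/h.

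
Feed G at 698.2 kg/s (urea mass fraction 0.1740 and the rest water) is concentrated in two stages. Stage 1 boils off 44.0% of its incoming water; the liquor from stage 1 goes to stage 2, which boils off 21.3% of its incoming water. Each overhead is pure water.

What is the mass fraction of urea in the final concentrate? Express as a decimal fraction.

0.3234

water in feed = 698.2×0.826 = 576.71 kg/s.
After stage 1: water left = (1−0.440)×576.71 = 322.96; stream total = 444.45 kg/s.
After stage 2: water left = (1−0.213)×322.96 = 254.17; final concentrate = 375.66 kg/s.
urea fraction = 121.49/375.66 = 0.3234.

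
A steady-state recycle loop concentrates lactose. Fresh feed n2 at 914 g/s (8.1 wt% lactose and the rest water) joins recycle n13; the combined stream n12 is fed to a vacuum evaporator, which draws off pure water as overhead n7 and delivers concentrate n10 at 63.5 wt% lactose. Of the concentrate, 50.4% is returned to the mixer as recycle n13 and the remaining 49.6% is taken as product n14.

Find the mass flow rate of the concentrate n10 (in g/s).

235.1 g/s

Overall lactose balance (none leaves overhead): lactose in fresh feed = lactose in product, i.e. 914×0.081 = (1−0.504)·n10·0.635.
n10 = 74.034/(0.635×0.496) = 235.06 g/s.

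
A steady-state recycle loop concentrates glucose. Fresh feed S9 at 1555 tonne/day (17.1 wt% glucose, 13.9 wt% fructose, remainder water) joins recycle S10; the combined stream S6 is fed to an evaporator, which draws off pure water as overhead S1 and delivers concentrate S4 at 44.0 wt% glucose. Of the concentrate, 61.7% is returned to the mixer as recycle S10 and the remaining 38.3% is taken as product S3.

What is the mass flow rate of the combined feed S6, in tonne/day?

2529 tonne/day

Overall glucose balance (none leaves overhead): glucose in fresh feed = glucose in product, i.e. 1555×0.171 = (1−0.617)·S4·0.440.
S4 = 265.91/(0.440×0.383) = 1577.9 tonne/day.
Recycle S10 = 0.617×1577.9 = 973.55 tonne/day.
Combined feed S6 = 1555 + 973.55 = 2528.6 tonne/day.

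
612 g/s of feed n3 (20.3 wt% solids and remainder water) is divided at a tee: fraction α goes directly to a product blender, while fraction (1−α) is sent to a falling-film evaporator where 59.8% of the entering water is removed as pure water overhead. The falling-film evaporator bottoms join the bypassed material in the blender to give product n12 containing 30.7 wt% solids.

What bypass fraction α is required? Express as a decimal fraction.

All 612×0.203 = 124.24 g/s of solids reaches n12, so n12 = 124.24/0.307 = 404.68 g/s and vapour = 207.32 g/s.
The evaporator receives (1−α)·612 of feed at 0.797 water and removes 0.598 of that water:
0.598×0.797×(1−α)×612 = 207.32
(1−α) = 207.32/291.68 = 0.7108;  α = 0.2892.

0.289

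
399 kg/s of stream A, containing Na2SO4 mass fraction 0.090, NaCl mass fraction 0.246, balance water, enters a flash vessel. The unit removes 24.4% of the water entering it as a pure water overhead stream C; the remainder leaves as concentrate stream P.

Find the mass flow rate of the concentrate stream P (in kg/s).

334.4 kg/s

water entering = 399×0.664 = 264.94 kg/s; overhead removed = 0.244×264.94 = 64.644 kg/s.
Concentrate = 399 − 64.644 = 334.36 kg/s.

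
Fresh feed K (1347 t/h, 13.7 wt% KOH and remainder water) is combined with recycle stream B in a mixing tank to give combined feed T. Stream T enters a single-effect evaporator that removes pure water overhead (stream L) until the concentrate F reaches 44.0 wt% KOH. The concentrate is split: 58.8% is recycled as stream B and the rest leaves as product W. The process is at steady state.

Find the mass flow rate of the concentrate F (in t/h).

Overall KOH balance (none leaves overhead): KOH in fresh feed = KOH in product, i.e. 1347×0.137 = (1−0.588)·F·0.440.
F = 184.54/(0.440×0.412) = 1018 t/h.

1018 t/h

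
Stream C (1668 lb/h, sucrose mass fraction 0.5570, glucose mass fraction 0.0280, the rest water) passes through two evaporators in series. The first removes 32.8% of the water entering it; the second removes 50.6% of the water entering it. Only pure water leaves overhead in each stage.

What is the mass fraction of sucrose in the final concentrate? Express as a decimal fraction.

water in feed = 1668×0.415 = 692.22 lb/h.
After stage 1: water left = (1−0.328)×692.22 = 465.17; stream total = 1441 lb/h.
After stage 2: water left = (1−0.506)×465.17 = 229.79; final concentrate = 1205.6 lb/h.
sucrose fraction = 929.08/1205.6 = 0.7706.

0.7706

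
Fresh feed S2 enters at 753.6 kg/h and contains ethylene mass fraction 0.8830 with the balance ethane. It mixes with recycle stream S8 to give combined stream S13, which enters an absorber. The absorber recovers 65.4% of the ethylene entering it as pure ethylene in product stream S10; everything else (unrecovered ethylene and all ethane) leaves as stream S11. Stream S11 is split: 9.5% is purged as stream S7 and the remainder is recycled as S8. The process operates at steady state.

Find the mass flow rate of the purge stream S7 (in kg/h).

ethane enters only via S2 and leaves only via the purge: 753.6×0.117 = 0.095×(ethane in S11), and the absorber passes all ethane, so ethane in S13 = ethane in S11 = 928.12 kg/h.
ethylene in S13: m_A = 753.6×0.883 + (1−0.095)·(1−0.654)·m_A, so m_A = 665.43/0.6869 = 968.78 kg/h.
S11 = (1−0.654)×968.78 + 928.12 = 1263.3 kg/h.
Purge S7 = 0.095×1263.3 = 120.02 kg/h.

120 kg/h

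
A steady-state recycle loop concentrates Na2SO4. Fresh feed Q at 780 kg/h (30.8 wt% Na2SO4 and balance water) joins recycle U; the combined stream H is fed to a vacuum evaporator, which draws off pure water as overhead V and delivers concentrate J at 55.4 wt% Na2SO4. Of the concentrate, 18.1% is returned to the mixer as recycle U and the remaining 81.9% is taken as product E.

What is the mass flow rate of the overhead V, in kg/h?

Overall Na2SO4 balance (none leaves overhead): Na2SO4 in fresh feed = Na2SO4 in product, i.e. 780×0.308 = (1−0.181)·J·0.554.
J = 240.24/(0.554×0.819) = 529.48 kg/h.
Recycle U = 0.181×529.48 = 95.836 kg/h.
Combined feed H = 780 + 95.836 = 875.84 kg/h.
Overhead V = H − J = 875.84 − 529.48 = 346.35 kg/h.

346.4 kg/h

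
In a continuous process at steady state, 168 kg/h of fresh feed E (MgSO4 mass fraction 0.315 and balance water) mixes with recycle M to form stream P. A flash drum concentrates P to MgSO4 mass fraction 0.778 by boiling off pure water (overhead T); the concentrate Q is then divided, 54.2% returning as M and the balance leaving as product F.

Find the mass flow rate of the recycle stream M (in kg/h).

80.5 kg/h

Overall MgSO4 balance (none leaves overhead): MgSO4 in fresh feed = MgSO4 in product, i.e. 168×0.315 = (1−0.542)·Q·0.778.
Q = 52.92/(0.778×0.458) = 148.52 kg/h.
Recycle M = 0.542×148.52 = 80.496 kg/h.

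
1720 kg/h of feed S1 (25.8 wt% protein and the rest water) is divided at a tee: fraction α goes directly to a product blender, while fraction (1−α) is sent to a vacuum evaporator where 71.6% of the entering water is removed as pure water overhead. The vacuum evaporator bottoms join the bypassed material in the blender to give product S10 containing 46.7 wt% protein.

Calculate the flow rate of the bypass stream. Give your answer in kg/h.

All 1720×0.258 = 443.76 kg/h of protein reaches S10, so S10 = 443.76/0.467 = 950.24 kg/h and vapour = 769.76 kg/h.
The evaporator receives (1−α)·1720 of feed at 0.742 water and removes 0.716 of that water:
0.716×0.742×(1−α)×1720 = 769.76
(1−α) = 769.76/913.79 = 0.8424;  α = 0.1576.
Bypass flow = 0.1576×1720 = 271.09 kg/h.

271.1 kg/h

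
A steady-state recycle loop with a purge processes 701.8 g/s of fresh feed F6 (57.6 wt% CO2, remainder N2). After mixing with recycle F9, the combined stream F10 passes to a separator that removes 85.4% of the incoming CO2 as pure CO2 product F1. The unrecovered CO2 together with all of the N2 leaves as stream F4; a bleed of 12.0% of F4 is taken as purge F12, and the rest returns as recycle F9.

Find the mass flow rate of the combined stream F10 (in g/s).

N2 enters only via F6 and leaves only via the purge: 701.8×0.424 = 0.120×(N2 in F4), and the separator passes all N2, so N2 in F10 = N2 in F4 = 2479.7 g/s.
CO2 in F10: m_A = 701.8×0.576 + (1−0.120)·(1−0.854)·m_A, so m_A = 404.24/0.8715 = 463.83 g/s.
F10 = 463.83 + 2479.7 = 2943.5 g/s.

2944 g/s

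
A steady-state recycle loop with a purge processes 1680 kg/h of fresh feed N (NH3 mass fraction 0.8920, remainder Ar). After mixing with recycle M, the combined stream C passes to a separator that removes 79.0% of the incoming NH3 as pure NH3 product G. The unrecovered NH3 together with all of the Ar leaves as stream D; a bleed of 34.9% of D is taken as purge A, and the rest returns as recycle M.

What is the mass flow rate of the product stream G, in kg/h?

NH3 in C: m_A = 1680×0.892 + (1−0.349)·(1−0.790)·m_A, so m_A = 1498.6/0.8633 = 1735.9 kg/h.
Product G = 0.790×1735.9 = 1371.3 kg/h.

1371 kg/h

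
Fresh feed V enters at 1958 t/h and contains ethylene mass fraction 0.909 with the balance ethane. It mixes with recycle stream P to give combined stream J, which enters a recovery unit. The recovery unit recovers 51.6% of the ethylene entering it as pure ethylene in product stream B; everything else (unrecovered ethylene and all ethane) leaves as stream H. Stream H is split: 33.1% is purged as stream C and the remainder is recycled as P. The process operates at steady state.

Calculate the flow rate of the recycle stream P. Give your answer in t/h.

1212 t/h

ethane enters only via V and leaves only via the purge: 1958×0.091 = 0.331×(ethane in H), and the recovery unit passes all ethane, so ethane in J = ethane in H = 538.3 t/h.
ethylene in J: m_A = 1958×0.909 + (1−0.331)·(1−0.516)·m_A, so m_A = 1779.8/0.6762 = 2632.1 t/h.
H = (1−0.516)×2632.1 + 538.3 = 1812.2 t/h.
Recycle P = (1−0.331)×1812.2 = 1212.4 t/h.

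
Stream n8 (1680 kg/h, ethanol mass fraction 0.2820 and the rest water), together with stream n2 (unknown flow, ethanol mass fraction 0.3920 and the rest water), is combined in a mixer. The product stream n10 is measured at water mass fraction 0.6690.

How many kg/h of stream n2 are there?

Let n2 be the unknown flow. Total out = 1680 + n2.
water balance: 1206.2 + 0.608·n2 = 0.669·(1680 + n2)
(0.608 − 0.669)·n2 = 0.669×1680 − 1206.2 = -82.32
n2 = -82.32 / -0.061 = 1349.5 kg/h

1350 kg/h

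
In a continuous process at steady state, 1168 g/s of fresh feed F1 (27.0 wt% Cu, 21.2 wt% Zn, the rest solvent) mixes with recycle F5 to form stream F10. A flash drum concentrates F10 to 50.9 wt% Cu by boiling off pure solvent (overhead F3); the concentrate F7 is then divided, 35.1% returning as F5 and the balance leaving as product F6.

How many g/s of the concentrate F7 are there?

954.6 g/s

Overall Cu balance (none leaves overhead): Cu in fresh feed = Cu in product, i.e. 1168×0.270 = (1−0.351)·F7·0.509.
F7 = 315.36/(0.509×0.649) = 954.65 g/s.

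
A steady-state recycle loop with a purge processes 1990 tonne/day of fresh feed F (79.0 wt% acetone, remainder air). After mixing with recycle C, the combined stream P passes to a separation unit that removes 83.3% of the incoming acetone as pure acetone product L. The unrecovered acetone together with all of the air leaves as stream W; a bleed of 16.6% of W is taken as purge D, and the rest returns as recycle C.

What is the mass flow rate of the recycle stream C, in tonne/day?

2354 tonne/day

air enters only via F and leaves only via the purge: 1990×0.210 = 0.166×(air in W), and the separation unit passes all air, so air in P = air in W = 2517.5 tonne/day.
acetone in P: m_A = 1990×0.790 + (1−0.166)·(1−0.833)·m_A, so m_A = 1572.1/0.8607 = 1826.5 tonne/day.
W = (1−0.833)×1826.5 + 2517.5 = 2822.5 tonne/day.
Recycle C = (1−0.166)×2822.5 = 2354 tonne/day.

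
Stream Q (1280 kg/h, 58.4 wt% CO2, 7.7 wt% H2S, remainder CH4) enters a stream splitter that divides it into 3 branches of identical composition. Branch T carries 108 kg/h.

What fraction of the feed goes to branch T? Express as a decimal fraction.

0.084

Fraction to T = 108/1280 = 0.0844.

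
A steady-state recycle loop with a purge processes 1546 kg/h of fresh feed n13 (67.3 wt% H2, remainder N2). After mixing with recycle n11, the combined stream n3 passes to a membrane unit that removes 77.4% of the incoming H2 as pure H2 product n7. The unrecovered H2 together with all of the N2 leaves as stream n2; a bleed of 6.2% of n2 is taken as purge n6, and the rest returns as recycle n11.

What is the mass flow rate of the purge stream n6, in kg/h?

524 kg/h

N2 enters only via n13 and leaves only via the purge: 1546×0.327 = 0.062×(N2 in n2), and the membrane unit passes all N2, so N2 in n3 = N2 in n2 = 8153.9 kg/h.
H2 in n3: m_A = 1546×0.673 + (1−0.062)·(1−0.774)·m_A, so m_A = 1040.5/0.7880 = 1320.4 kg/h.
n2 = (1−0.774)×1320.4 + 8153.9 = 8452.3 kg/h.
Purge n6 = 0.062×8452.3 = 524.04 kg/h.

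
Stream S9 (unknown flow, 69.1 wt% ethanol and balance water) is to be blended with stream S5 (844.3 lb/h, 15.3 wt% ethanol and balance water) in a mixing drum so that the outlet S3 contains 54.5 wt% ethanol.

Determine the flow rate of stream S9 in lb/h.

Let S9 be the unknown flow. Total out = 844.3 + S9.
ethanol balance: 129.18 + 0.691·S9 = 0.545·(844.3 + S9)
(0.691 − 0.545)·S9 = 0.545×844.3 − 129.18 = 330.97
S9 = 330.97 / 0.146 = 2266.9 lb/h

2267 lb/h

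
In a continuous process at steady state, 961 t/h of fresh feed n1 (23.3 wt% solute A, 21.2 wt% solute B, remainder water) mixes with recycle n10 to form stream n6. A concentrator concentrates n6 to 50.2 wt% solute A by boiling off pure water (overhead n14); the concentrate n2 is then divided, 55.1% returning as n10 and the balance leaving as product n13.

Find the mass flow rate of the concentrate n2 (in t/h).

Overall solute A balance (none leaves overhead): solute A in fresh feed = solute A in product, i.e. 961×0.233 = (1−0.551)·n2·0.502.
n2 = 223.91/(0.502×0.449) = 993.41 t/h.

993.4 t/h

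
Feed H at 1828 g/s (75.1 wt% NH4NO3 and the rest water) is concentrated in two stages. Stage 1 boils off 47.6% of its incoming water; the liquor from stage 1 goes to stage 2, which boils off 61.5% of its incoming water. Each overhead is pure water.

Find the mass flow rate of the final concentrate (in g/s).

water in feed = 1828×0.249 = 455.17 g/s.
After stage 1: water left = (1−0.476)×455.17 = 238.51; stream total = 1611.3 g/s.
After stage 2: water left = (1−0.615)×238.51 = 91.826; final concentrate = 1464.7 g/s.

1465 g/s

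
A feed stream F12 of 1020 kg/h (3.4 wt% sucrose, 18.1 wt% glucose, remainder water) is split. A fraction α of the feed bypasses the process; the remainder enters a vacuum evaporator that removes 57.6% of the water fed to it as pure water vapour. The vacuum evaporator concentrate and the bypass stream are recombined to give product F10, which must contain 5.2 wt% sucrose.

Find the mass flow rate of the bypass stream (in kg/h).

239.1 kg/h

All 1020×0.034 = 34.68 kg/h of sucrose reaches F10, so F10 = 34.68/0.052 = 666.92 kg/h and vapour = 353.08 kg/h.
The evaporator receives (1−α)·1020 of feed at 0.785 water and removes 0.576 of that water:
0.576×0.785×(1−α)×1020 = 353.08
(1−α) = 353.08/461.2 = 0.7656;  α = 0.2344.
Bypass flow = 0.2344×1020 = 239.13 kg/h.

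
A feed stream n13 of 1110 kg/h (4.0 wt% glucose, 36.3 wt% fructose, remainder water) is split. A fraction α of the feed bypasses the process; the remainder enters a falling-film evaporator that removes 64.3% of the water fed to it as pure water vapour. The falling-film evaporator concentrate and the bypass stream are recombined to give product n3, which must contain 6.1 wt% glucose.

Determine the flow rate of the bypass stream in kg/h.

114.5 kg/h

All 1110×0.040 = 44.4 kg/h of glucose reaches n3, so n3 = 44.4/0.061 = 727.87 kg/h and vapour = 382.13 kg/h.
The evaporator receives (1−α)·1110 of feed at 0.597 water and removes 0.643 of that water:
0.643×0.597×(1−α)×1110 = 382.13
(1−α) = 382.13/426.1 = 0.8968;  α = 0.1032.
Bypass flow = 0.1032×1110 = 114.53 kg/h.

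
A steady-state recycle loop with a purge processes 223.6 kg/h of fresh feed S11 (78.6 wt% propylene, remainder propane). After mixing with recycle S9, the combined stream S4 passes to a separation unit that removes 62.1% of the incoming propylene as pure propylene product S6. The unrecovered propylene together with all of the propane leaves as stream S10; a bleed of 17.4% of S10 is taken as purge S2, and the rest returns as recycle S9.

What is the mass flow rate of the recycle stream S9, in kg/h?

307.2 kg/h

propane enters only via S11 and leaves only via the purge: 223.6×0.214 = 0.174×(propane in S10), and the separation unit passes all propane, so propane in S4 = propane in S10 = 275 kg/h.
propylene in S4: m_A = 223.6×0.786 + (1−0.174)·(1−0.621)·m_A, so m_A = 175.75/0.6869 = 255.84 kg/h.
S10 = (1−0.621)×255.84 + 275 = 371.97 kg/h.
Recycle S9 = (1−0.174)×371.97 = 307.24 kg/h.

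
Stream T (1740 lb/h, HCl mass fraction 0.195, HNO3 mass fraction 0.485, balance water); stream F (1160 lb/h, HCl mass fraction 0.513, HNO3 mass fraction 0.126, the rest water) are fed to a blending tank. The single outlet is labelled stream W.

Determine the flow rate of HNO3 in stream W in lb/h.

990.1 lb/h

HNO3 out = HNO3 in = 1740×0.485 + 1160×0.126 = 990.06 lb/h.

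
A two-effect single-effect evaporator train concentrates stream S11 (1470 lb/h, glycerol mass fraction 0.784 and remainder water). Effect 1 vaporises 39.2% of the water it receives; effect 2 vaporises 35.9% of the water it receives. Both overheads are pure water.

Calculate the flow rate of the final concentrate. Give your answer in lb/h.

water in feed = 1470×0.216 = 317.52 lb/h.
After stage 1: water left = (1−0.392)×317.52 = 193.05; stream total = 1345.5 lb/h.
After stage 2: water left = (1−0.359)×193.05 = 123.75; final concentrate = 1276.2 lb/h.

1276 lb/h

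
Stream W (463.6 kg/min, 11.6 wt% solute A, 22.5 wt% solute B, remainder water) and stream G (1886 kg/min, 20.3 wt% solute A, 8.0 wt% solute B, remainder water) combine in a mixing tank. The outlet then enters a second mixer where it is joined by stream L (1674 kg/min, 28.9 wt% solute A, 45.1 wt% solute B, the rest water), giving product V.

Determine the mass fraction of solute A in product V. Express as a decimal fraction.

0.229

Overall, product flow = 4023.6 kg/min.
solute A in = 463.6×0.116 + 1886×0.203 + 1674×0.289 = 920.42 kg/min.
solute A fraction in V = 0.229.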